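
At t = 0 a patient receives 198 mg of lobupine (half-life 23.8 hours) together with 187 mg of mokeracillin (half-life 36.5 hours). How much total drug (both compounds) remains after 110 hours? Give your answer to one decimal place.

lobupine: 198 × (1/2)^(110/23.8) = 198 × (1/2)^4.6218 ≈ 8.0417 mg.
mokeracillin: 187 × (1/2)^(110/36.5) = 187 × (1/2)^3.0137 ≈ 23.154 mg.
Total = 8.0417 + 23.154 ≈ 31.196 mg.

31.2 mg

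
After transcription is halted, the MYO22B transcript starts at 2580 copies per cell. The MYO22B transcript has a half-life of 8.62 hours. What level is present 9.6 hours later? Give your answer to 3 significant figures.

1190 copies per cell

Number of half-lives: n = 9.6/8.62 ≈ 1.1137.
Remaining = 2580 × (1/2)^1.1137 = 2580 × 0.46211 ≈ 1192.2 copies per cell.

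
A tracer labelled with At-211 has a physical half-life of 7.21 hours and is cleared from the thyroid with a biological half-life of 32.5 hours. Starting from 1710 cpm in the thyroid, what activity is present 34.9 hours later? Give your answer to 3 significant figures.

1/t_eff = 1/t_phys + 1/t_biol = 1/7.21 + 1/32.5 = 0.16947 per hour.
t_eff = 7.21 × 32.5 / (7.21 + 32.5) ≈ 5.9009 hours.
Remaining = 1710 × (1/2)^(34.9/5.9009) = 1710 × (1/2)^5.9143 ≈ 28.353 cpm.

28.4 cpm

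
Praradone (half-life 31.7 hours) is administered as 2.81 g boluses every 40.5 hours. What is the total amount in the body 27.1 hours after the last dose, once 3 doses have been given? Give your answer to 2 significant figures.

2.5 g

The 3 doses were given 108.1, 67.6, 27.1 hours ago.
Total = 2.81·(1/2)^(108.1/31.7) + 2.81·(1/2)^(67.6/31.7) + 2.81·(1/2)^(27.1/31.7)
      = 0.26434 + 0.64086 + 1.5537 ≈ 2.4589 g.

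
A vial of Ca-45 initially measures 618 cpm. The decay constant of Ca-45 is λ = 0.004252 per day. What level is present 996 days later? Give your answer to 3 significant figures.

t½ = ln 2 / λ = 0.69315 / 0.004252 ≈ 163.02 days.
Number of half-lives: n = 996/163.02 ≈ 6.1098.
Remaining = 618 × (1/2)^6.1098 = 618 × 0.01448 ≈ 8.9486 cpm.

8.95 cpm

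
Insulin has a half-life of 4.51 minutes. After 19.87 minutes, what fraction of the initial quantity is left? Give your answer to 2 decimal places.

0.05

n = 19.87/4.51 ≈ 4.4058 half-lives.
Fraction remaining = (1/2)^4.4058 ≈ 0.047177.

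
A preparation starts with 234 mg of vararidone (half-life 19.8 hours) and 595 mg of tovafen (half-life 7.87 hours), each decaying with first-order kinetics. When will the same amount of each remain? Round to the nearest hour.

Set 234·(1/2)^(t/19.8) = 595·(1/2)^(t/7.87).
Taking log₂: log₂(234/595) = t·(1/19.8 − 1/7.87).
log₂(0.39328) = -1.3464; 1/19.8 − 1/7.87 = -0.07656.
t = -1.3464 / -0.07656 ≈ 17.586 hours.

18 hours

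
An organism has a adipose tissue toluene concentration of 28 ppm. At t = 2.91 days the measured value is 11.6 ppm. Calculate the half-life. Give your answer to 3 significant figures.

A/A₀ = 11.6/28 ≈ 0.41429.
n = log₂(2.4138) ≈ 1.2713 half-lives elapsed in 2.91 days.
t½ = 2.91/1.2713 ≈ 2.289 days.

2.29 days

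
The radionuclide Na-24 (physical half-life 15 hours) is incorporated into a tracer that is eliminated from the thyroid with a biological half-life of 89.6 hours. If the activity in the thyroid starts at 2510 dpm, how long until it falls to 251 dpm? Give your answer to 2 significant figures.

1/t_eff = 1/t_phys + 1/t_biol = 1/15 + 1/89.6 = 0.077827 per hour.
t_eff = 15 × 89.6 / (15 + 89.6) ≈ 12.849 hours.
n = log₂(2510/251) ≈ 3.3219; t = 3.3219 × 12.849 ≈ 42.683 hours.

43 hours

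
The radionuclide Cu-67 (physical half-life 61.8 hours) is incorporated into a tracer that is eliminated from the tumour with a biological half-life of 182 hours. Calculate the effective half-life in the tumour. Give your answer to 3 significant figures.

1/t_eff = 1/t_phys + 1/t_biol = 1/61.8 + 1/182 = 0.021676 per hour.
t_eff = 61.8 × 182 / (61.8 + 182) ≈ 46.135 hours.

46.1 hours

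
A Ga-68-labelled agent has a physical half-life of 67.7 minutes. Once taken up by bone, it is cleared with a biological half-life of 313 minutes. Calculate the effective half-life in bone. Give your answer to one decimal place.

1/t_eff = 1/t_phys + 1/t_biol = 1/67.7 + 1/313 = 0.017966 per minute.
t_eff = 67.7 × 313 / (67.7 + 313) ≈ 55.661 minutes.

55.7 minutes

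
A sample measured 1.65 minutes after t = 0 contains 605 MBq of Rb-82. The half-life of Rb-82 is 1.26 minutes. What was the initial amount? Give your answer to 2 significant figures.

Number of half-lives elapsed: n = 1.65/1.26 ≈ 1.3095.
A₀ = A × 2^n = 605 × 2^1.3095 = 605 × 2.4786 ≈ 1499.6 MBq.

1500 MBq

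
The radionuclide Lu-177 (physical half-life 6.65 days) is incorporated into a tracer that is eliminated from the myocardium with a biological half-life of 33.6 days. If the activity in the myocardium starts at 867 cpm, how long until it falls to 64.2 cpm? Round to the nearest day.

21 days

1/t_eff = 1/t_phys + 1/t_biol = 1/6.65 + 1/33.6 = 0.18014 per day.
t_eff = 6.65 × 33.6 / (6.65 + 33.6) ≈ 5.5513 days.
n = log₂(867/64.2) ≈ 3.7554; t = 3.7554 × 5.5513 ≈ 20.847 days.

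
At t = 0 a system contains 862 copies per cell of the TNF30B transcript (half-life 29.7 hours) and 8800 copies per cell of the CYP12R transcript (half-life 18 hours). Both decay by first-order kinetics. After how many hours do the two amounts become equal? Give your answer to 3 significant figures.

Set 862·(1/2)^(t/29.7) = 8800·(1/2)^(t/18).
Taking log₂: log₂(862/8800) = t·(1/29.7 − 1/18).
log₂(0.097955) = -3.3517; 1/29.7 − 1/18 = -0.021886.
t = -3.3517 / -0.021886 ≈ 153.15 hours.

153 hours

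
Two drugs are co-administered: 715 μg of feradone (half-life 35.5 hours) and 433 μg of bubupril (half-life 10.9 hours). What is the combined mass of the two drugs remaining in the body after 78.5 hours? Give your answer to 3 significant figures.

157 μg

feradone: 715 × (1/2)^(78.5/35.5) = 715 × (1/2)^2.2113 ≈ 154.4 μg.
bubupril: 433 × (1/2)^(78.5/10.9) = 433 × (1/2)^7.2018 ≈ 2.9412 μg.
Total = 154.4 + 2.9412 ≈ 157.34 μg.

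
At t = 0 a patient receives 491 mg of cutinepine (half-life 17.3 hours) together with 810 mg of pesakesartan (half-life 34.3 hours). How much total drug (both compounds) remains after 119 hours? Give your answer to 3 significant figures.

77.3 mg

cutinepine: 491 × (1/2)^(119/17.3) = 491 × (1/2)^6.8786 ≈ 4.1727 mg.
pesakesartan: 810 × (1/2)^(119/34.3) = 810 × (1/2)^3.4694 ≈ 73.13 mg.
Total = 4.1727 + 73.13 ≈ 77.303 mg.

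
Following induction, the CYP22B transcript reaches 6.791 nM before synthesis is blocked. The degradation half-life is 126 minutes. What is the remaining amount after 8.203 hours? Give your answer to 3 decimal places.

0.453 nM

Convert the elapsed time: 8.203 hours = 492.18 minutes.
Number of half-lives: n = 492.18/126 ≈ 3.9062.
Remaining = 6.791 × (1/2)^3.9062 = 6.791 × 0.066699 ≈ 0.45295 nM.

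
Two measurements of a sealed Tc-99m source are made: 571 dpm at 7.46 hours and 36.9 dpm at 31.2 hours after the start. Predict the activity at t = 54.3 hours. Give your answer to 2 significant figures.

Over Δt = 31.2 − 7.46 = 23.74 hours, the level fell by a factor of 571/36.9 ≈ 15.474.
n = log₂(15.474) ≈ 3.9518 half-lives, so t½ = 23.74/3.9518 ≈ 6.0074 hours.
From t = 31.2 to t = 54.3: 36.9 × (1/2)^((54.3−31.2)/6.0074) ≈ 2.5674 dpm.

2.6 dpm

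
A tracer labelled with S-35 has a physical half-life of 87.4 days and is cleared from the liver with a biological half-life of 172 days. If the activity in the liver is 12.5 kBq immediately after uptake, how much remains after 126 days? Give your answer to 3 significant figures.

2.77 kBq

1/t_eff = 1/t_phys + 1/t_biol = 1/87.4 + 1/172 = 0.017256 per day.
t_eff = 87.4 × 172 / (87.4 + 172) ≈ 57.952 days.
Remaining = 12.5 × (1/2)^(126/57.952) = 12.5 × (1/2)^2.1742 ≈ 2.7695 kBq.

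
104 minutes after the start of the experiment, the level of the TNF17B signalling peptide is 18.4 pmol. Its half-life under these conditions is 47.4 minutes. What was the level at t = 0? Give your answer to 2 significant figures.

84 pmol

Number of half-lives elapsed: n = 104/47.4 ≈ 2.1941.
A₀ = A × 2^n = 18.4 × 2^2.1941 = 18.4 × 4.576 ≈ 84.199 pmol.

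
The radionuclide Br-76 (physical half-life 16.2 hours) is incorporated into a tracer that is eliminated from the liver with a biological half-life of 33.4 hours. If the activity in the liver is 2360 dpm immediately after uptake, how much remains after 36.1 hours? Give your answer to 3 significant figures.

238 dpm

1/t_eff = 1/t_phys + 1/t_biol = 1/16.2 + 1/33.4 = 0.091669 per hour.
t_eff = 16.2 × 33.4 / (16.2 + 33.4) ≈ 10.909 hours.
Remaining = 2360 × (1/2)^(36.1/10.909) = 2360 × (1/2)^3.3092 ≈ 238.09 dpm.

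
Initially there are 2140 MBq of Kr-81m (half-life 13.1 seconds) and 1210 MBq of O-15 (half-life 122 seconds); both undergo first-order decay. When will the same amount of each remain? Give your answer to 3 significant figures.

Set 2140·(1/2)^(t/13.1) = 1210·(1/2)^(t/122).
Taking log₂: log₂(2140/1210) = t·(1/13.1 − 1/122).
log₂(1.7686) = 0.8226; 1/13.1 − 1/122 = 0.068139.
t = 0.8226 / 0.068139 ≈ 12.072 seconds.

12.1 seconds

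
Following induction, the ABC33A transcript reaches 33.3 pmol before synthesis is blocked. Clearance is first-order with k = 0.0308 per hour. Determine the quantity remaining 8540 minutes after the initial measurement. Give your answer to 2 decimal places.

t½ = ln 2 / k = 0.69315 / 0.0308 ≈ 22.505 hours.
Convert the elapsed time: 8540 minutes = 142.333 hours.
Number of half-lives: n = 142.333/22.505 ≈ 6.3246.
Remaining = 33.3 × (1/2)^6.3246 = 33.3 × 0.012477 ≈ 0.41548 pmol.

0.42 pmol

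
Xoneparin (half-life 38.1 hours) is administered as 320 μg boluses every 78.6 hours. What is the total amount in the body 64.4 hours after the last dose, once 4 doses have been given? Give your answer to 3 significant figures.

The 4 doses were given 300.2, 221.6, 143, 64.4 hours ago.
Total = 320·(1/2)^(300.2/38.1) + 320·(1/2)^(221.6/38.1) + 320·(1/2)^(143/38.1) + 320·(1/2)^(64.4/38.1)
      = 1.3591 + 5.6791 + 23.73 + 99.157 ≈ 129.93 μg.

130 μg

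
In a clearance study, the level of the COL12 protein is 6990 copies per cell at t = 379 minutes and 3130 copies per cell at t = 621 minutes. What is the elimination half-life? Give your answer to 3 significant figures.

209 minutes

Over Δt = 621 − 379 = 242 minutes, the level fell by a factor of 6990/3130 ≈ 2.2332.
n = log₂(2.2332) ≈ 1.1591 half-lives, so t½ = 242/1.1591 ≈ 208.78 minutes.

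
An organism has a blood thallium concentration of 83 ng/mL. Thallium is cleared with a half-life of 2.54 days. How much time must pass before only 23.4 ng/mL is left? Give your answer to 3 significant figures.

Fraction remaining = 23.4/83 ≈ 0.28193.
n = log₂(83/23.4) = ln(3.547)/ln 2 ≈ 1.8266 half-lives.
t = n × t½ = 1.8266 × 2.54 ≈ 4.6396 days.

4.64 days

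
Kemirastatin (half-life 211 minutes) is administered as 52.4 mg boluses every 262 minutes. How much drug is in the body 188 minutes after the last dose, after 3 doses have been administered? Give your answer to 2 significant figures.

45 mg

The 3 doses were given 712, 450, 188 minutes ago.
Total = 52.4·(1/2)^(712/211) + 52.4·(1/2)^(450/211) + 52.4·(1/2)^(188/211)
      = 5.0528 + 11.949 + 28.256 ≈ 45.258 mg.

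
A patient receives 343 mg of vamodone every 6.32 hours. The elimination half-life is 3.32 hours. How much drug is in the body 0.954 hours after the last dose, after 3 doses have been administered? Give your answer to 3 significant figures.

The 3 doses were given 13.594, 7.274, 0.954 hours ago.
Total = 343·(1/2)^(13.594/3.32) + 343·(1/2)^(7.274/3.32) + 343·(1/2)^(0.954/3.32)
      = 20.077 + 75.119 + 281.06 ≈ 376.25 mg.

376 mg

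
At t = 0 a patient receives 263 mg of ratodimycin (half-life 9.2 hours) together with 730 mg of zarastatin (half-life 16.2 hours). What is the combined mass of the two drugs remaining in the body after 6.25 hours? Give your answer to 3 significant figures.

ratodimycin: 263 × (1/2)^(6.25/9.2) = 263 × (1/2)^0.67935 ≈ 164.23 mg.
zarastatin: 730 × (1/2)^(6.25/16.2) = 730 × (1/2)^0.3858 ≈ 558.71 mg.
Total = 164.23 + 558.71 ≈ 722.94 mg.

723 mg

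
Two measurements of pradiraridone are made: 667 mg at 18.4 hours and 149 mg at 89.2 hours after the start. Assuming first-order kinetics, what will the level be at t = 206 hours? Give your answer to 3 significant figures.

12.6 mg

Over Δt = 89.2 − 18.4 = 70.8 hours, the level fell by a factor of 667/149 ≈ 4.4765.
n = log₂(4.4765) ≈ 2.1624 half-lives, so t½ = 70.8/2.1624 ≈ 32.742 hours.
From t = 89.2 to t = 206: 149 × (1/2)^((206−89.2)/32.742) ≈ 12.57 mg.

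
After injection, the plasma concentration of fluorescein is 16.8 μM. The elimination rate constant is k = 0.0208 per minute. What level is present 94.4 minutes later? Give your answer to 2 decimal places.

t½ = ln 2 / k = 0.69315 / 0.0208 ≈ 33.324 minutes.
Number of half-lives: n = 94.4/33.324 ≈ 2.8328.
Remaining = 16.8 × (1/2)^2.8328 = 16.8 × 0.14036 ≈ 2.3581 μM.

2.36 μM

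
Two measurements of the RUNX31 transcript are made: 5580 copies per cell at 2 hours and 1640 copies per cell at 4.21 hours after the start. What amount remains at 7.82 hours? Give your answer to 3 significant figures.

222 copies per cell

Over Δt = 4.21 − 2 = 2.21 hours, the level fell by a factor of 5580/1640 ≈ 3.4024.
n = log₂(3.4024) ≈ 1.7666 half-lives, so t½ = 2.21/1.7666 ≈ 1.251 hours.
From t = 4.21 to t = 7.82: 1640 × (1/2)^((7.82−4.21)/1.251) ≈ 221.91 copies per cell.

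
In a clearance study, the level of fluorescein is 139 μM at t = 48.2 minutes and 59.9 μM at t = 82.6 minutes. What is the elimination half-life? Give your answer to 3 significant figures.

28.3 minutes

Over Δt = 82.6 − 48.2 = 34.4 minutes, the level fell by a factor of 139/59.9 ≈ 2.3205.
n = log₂(2.3205) ≈ 1.2145 half-lives, so t½ = 34.4/1.2145 ≈ 28.325 minutes.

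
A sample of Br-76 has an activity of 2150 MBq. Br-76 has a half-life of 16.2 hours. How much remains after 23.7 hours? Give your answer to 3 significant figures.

780 MBq

Number of half-lives: n = 23.7/16.2 ≈ 1.463.
Remaining = 2150 × (1/2)^1.463 = 2150 × 0.36275 ≈ 779.91 MBq.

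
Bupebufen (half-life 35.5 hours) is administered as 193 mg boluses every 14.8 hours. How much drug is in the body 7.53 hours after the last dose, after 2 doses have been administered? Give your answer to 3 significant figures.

The 2 doses were given 22.33, 7.53 hours ago.
Total = 193·(1/2)^(22.33/35.5) + 193·(1/2)^(7.53/35.5)
      = 124.8 + 166.61 ≈ 291.41 mg.

291 mg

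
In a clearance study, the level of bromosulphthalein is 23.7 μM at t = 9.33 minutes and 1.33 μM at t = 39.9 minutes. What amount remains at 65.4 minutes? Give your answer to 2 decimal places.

0.12 μM

Over Δt = 39.9 − 9.33 = 30.57 minutes, the level fell by a factor of 23.7/1.33 ≈ 17.82.
n = log₂(17.82) ≈ 4.1554 half-lives, so t½ = 30.57/4.1554 ≈ 7.3567 minutes.
From t = 39.9 to t = 65.4: 1.33 × (1/2)^((65.4−39.9)/7.3567) ≈ 0.12034 μM.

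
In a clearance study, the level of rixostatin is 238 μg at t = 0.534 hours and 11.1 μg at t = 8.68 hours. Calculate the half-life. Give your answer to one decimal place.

1.8 hours

Over Δt = 8.68 − 0.534 = 8.146 hours, the level fell by a factor of 238/11.1 ≈ 21.441.
n = log₂(21.441) ≈ 4.4223 half-lives, so t½ = 8.146/4.4223 ≈ 1.842 hours.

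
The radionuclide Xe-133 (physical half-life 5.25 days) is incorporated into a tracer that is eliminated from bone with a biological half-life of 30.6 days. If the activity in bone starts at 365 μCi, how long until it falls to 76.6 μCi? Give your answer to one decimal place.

1/t_eff = 1/t_phys + 1/t_biol = 1/5.25 + 1/30.6 = 0.22316 per day.
t_eff = 5.25 × 30.6 / (5.25 + 30.6) ≈ 4.4812 days.
n = log₂(365/76.6) ≈ 2.2525; t = 2.2525 × 4.4812 ≈ 10.094 days.

10.1 days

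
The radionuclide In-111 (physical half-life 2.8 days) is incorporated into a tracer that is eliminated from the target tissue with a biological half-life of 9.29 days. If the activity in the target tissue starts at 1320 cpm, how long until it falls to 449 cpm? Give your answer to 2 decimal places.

1/t_eff = 1/t_phys + 1/t_biol = 1/2.8 + 1/9.29 = 0.46479 per day.
t_eff = 2.8 × 9.29 / (2.8 + 9.29) ≈ 2.1515 days.
n = log₂(1320/449) ≈ 1.5558; t = 1.5558 × 2.1515 ≈ 3.3472 days.

3.35 days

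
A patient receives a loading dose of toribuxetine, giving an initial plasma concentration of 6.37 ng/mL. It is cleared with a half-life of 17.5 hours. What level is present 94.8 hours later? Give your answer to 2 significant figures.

Number of half-lives: n = 94.8/17.5 ≈ 5.4171.
Remaining = 6.37 × (1/2)^5.4171 = 6.37 × 0.023403 ≈ 0.14908 ng/mL.

0.15 ng/mL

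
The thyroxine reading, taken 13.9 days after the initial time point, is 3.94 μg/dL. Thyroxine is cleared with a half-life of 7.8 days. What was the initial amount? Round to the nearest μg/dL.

Number of half-lives elapsed: n = 13.9/7.8 ≈ 1.7821.
A₀ = A × 2^n = 3.94 × 2^1.7821 = 3.94 × 3.4391 ≈ 13.55 μg/dL.

14 μg/dL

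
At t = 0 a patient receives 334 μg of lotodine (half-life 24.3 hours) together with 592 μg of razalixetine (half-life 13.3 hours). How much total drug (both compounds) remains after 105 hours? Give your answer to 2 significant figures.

19 μg

lotodine: 334 × (1/2)^(105/24.3) = 334 × (1/2)^4.321 ≈ 16.711 μg.
razalixetine: 592 × (1/2)^(105/13.3) = 592 × (1/2)^7.8947 ≈ 2.4875 μg.
Total = 16.711 + 2.4875 ≈ 19.198 μg.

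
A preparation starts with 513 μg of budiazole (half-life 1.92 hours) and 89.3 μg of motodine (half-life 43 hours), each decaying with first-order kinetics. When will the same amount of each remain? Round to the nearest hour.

Set 513·(1/2)^(t/1.92) = 89.3·(1/2)^(t/43).
Taking log₂: log₂(513/89.3) = t·(1/1.92 − 1/43).
log₂(5.7447) = 2.5222; 1/1.92 − 1/43 = 0.49758.
t = 2.5222 / 0.49758 ≈ 5.069 hours.

5 hours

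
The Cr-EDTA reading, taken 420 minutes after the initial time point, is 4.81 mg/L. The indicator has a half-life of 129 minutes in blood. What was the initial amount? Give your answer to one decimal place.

Number of half-lives elapsed: n = 420/129 ≈ 3.2558.
A₀ = A × 2^n = 4.81 × 2^3.2558 = 4.81 × 9.5521 ≈ 45.945 mg/L.

45.9 mg/L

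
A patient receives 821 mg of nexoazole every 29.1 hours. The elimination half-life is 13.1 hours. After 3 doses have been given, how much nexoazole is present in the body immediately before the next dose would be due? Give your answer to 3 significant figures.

The 3 doses were given 87.3, 58.2, 29.1 hours ago.
Total = 821·(1/2)^(87.3/13.1) + 821·(1/2)^(58.2/13.1) + 821·(1/2)^(29.1/13.1)
      = 8.0955 + 37.752 + 176.05 ≈ 221.9 mg.

222 mg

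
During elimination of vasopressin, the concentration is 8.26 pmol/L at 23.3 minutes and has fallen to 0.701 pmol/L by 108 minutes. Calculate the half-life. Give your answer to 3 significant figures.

23.8 minutes

Over Δt = 108 − 23.3 = 84.7 minutes, the level fell by a factor of 8.26/0.701 ≈ 11.783.
n = log₂(11.783) ≈ 3.5587 half-lives, so t½ = 84.7/3.5587 ≈ 23.801 minutes.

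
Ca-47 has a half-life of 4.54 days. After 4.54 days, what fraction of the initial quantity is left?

0.5

n = 4.54/4.54 ≈ 1 half-life.
Fraction remaining = (1/2)^1 ≈ 0.5.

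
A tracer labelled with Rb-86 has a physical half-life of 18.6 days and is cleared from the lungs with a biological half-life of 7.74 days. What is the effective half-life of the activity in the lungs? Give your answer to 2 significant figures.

5.5 days

1/t_eff = 1/t_phys + 1/t_biol = 1/18.6 + 1/7.74 = 0.18296 per day.
t_eff = 18.6 × 7.74 / (18.6 + 7.74) ≈ 5.4656 days.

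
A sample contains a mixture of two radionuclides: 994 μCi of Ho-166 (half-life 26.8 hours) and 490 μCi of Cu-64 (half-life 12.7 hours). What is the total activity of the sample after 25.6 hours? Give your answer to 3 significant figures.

634 μCi

Ho-166: 994 × (1/2)^(25.6/26.8) = 994 × (1/2)^0.95522 ≈ 512.67 μCi.
Cu-64: 490 × (1/2)^(25.6/12.7) = 490 × (1/2)^2.0157 ≈ 121.17 μCi.
Total = 512.67 + 121.17 ≈ 633.84 μCi.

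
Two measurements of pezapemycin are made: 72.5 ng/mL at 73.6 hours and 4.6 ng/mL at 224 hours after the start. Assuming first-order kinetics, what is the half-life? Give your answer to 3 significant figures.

37.8 hours

Over Δt = 224 − 73.6 = 150.4 hours, the level fell by a factor of 72.5/4.6 ≈ 15.761.
n = log₂(15.761) ≈ 3.9783 half-lives, so t½ = 150.4/3.9783 ≈ 37.805 hours.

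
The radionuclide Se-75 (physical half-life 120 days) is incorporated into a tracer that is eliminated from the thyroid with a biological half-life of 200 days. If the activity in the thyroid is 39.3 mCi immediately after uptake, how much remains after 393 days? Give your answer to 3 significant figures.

1.04 mCi

1/t_eff = 1/t_phys + 1/t_biol = 1/120 + 1/200 = 0.013333 per day.
t_eff = 120 × 200 / (120 + 200) ≈ 75 days.
Remaining = 39.3 × (1/2)^(393/75) = 39.3 × (1/2)^5.24 ≈ 1.0399 mCi.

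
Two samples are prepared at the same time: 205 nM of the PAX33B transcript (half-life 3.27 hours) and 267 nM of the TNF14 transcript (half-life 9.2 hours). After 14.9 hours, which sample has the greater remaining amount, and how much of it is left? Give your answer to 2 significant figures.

TNF14 transcript, 87 nM

PAX33B transcript: 205 × (1/2)^4.5566 ≈ 8.7114 nM.
TNF14 transcript: 267 × (1/2)^1.6196 ≈ 86.891 nM.
TNF14 transcript has more remaining, at ≈ 86.891 nM.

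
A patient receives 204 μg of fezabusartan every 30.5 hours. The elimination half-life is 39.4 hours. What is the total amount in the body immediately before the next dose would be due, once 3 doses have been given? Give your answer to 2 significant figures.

230 μg

The 3 doses were given 91.5, 61, 30.5 hours ago.
Total = 204·(1/2)^(91.5/39.4) + 204·(1/2)^(61/39.4) + 204·(1/2)^(30.5/39.4)
      = 40.788 + 69.754 + 119.29 ≈ 229.83 μg.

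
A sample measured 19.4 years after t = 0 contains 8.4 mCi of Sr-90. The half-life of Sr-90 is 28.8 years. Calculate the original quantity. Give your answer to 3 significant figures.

Number of half-lives elapsed: n = 19.4/28.8 ≈ 0.67361.
A₀ = A × 2^n = 8.4 × 2^0.67361 = 8.4 × 1.5951 ≈ 13.399 mCi.

13.4 mCi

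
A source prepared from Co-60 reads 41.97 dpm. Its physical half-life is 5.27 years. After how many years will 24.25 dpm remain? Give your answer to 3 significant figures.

4.17 years

Fraction remaining = 24.25/41.97 ≈ 0.57779.
n = log₂(41.97/24.25) = ln(1.7307)/ln 2 ≈ 0.79137 half-lives.
t = n × t½ = 0.79137 × 5.27 ≈ 4.1705 years.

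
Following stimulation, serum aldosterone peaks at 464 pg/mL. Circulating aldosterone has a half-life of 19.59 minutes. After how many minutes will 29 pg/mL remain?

78.36 minutes

29/464 = 1/16, so 4 half-lives have elapsed.
t = 4 × 19.59 = 78.36 minutes.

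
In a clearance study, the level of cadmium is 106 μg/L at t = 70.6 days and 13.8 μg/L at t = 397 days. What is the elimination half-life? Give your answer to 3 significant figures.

111 days

Over Δt = 397 − 70.6 = 326.4 days, the level fell by a factor of 106/13.8 ≈ 7.6812.
n = log₂(7.6812) ≈ 2.9413 half-lives, so t½ = 326.4/2.9413 ≈ 110.97 days.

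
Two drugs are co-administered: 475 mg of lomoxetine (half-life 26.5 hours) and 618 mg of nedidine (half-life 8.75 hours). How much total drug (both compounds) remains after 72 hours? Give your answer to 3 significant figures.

74.3 mg

lomoxetine: 475 × (1/2)^(72/26.5) = 475 × (1/2)^2.717 ≈ 72.244 mg.
nedidine: 618 × (1/2)^(72/8.75) = 618 × (1/2)^8.2286 ≈ 2.0604 mg.
Total = 72.244 + 2.0604 ≈ 74.304 mg.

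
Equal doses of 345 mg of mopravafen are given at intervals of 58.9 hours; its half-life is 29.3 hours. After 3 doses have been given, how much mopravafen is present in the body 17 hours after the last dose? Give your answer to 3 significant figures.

302 mg

The 3 doses were given 134.8, 75.9, 17 hours ago.
Total = 345·(1/2)^(134.8/29.3) + 345·(1/2)^(75.9/29.3) + 345·(1/2)^(17/29.3)
      = 14.219 + 57.282 + 230.76 ≈ 302.26 mg.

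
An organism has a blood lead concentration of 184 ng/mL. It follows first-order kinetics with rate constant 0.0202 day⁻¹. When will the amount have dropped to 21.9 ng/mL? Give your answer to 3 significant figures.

t½ = ln 2 / λ = 0.69315 / 0.0202 ≈ 34.314 days.
Fraction remaining = 21.9/184 ≈ 0.11902.
n = log₂(184/21.9) = ln(8.4018)/ln 2 ≈ 3.0707 half-lives.
t = n × t½ = 3.0707 × 34.314 ≈ 105.37 days.

105 days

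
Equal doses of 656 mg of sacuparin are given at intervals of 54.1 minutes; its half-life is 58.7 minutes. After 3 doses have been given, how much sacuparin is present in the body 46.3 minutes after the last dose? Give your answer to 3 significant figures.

The 3 doses were given 154.5, 100.4, 46.3 minutes ago.
Total = 656·(1/2)^(154.5/58.7) + 656·(1/2)^(100.4/58.7) + 656·(1/2)^(46.3/58.7)
      = 105.82 + 200.46 + 379.72 ≈ 686 mg.

686 mg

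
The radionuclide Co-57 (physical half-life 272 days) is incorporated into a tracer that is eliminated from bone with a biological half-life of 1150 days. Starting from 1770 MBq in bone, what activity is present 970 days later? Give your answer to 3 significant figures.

1/t_eff = 1/t_phys + 1/t_biol = 1/272 + 1/1150 = 0.004546 per day.
t_eff = 272 × 1150 / (272 + 1150) ≈ 219.97 days.
Remaining = 1770 × (1/2)^(970/219.97) = 1770 × (1/2)^4.4097 ≈ 83.279 MBq.

83.3 MBq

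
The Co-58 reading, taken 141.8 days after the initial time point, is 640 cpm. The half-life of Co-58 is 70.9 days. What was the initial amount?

2560 cpm

Number of half-lives elapsed: n = 141.8/70.9 ≈ 2.
A₀ = A × 2^n = 640 × 2^2 = 640 × 4 ≈ 2560 cpm.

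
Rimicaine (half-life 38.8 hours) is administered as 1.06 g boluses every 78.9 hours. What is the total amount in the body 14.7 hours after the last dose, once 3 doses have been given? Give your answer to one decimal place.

The 3 doses were given 172.5, 93.6, 14.7 hours ago.
Total = 1.06·(1/2)^(172.5/38.8) + 1.06·(1/2)^(93.6/38.8) + 1.06·(1/2)^(14.7/38.8)
      = 0.048637 + 0.19912 + 0.81518 ≈ 1.0629 g.

1.1 g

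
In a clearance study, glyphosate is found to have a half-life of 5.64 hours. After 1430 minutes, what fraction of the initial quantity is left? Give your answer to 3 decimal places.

1430 minutes = 23.8333 hours.
n = 23.8333/5.64 ≈ 4.2258 half-lives.
Fraction remaining = (1/2)^4.2258 ≈ 0.053446.

0.053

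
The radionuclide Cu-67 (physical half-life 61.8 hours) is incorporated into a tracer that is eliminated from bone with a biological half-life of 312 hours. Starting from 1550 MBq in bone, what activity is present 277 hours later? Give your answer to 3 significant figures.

1/t_eff = 1/t_phys + 1/t_biol = 1/61.8 + 1/312 = 0.019386 per hour.
t_eff = 61.8 × 312 / (61.8 + 312) ≈ 51.583 hours.
Remaining = 1550 × (1/2)^(277/51.583) = 1550 × (1/2)^5.37 ≈ 37.48 MBq.

37.5 MBq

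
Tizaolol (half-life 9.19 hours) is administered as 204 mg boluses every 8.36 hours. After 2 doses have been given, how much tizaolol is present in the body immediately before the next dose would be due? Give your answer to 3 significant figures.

The 2 doses were given 16.72, 8.36 hours ago.
Total = 204·(1/2)^(16.72/9.19) + 204·(1/2)^(8.36/9.19)
      = 57.802 + 108.59 ≈ 166.39 mg.

166 mg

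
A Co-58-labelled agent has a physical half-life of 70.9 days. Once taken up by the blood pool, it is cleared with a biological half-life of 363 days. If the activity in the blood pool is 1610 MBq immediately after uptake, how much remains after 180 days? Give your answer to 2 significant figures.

1/t_eff = 1/t_phys + 1/t_biol = 1/70.9 + 1/363 = 0.016859 per day.
t_eff = 70.9 × 363 / (70.9 + 363) ≈ 59.315 days.
Remaining = 1610 × (1/2)^(180/59.315) = 1610 × (1/2)^3.0347 ≈ 196.47 MBq.

200 MBq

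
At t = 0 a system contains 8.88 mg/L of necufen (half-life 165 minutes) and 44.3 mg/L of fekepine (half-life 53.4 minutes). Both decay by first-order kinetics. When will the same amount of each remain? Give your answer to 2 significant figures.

Set 8.88·(1/2)^(t/165) = 44.3·(1/2)^(t/53.4).
Taking log₂: log₂(8.88/44.3) = t·(1/165 − 1/53.4).
log₂(0.20045) = -2.3187; 1/165 − 1/53.4 = -0.012666.
t = -2.3187 / -0.012666 ≈ 183.06 minutes.

180 minutes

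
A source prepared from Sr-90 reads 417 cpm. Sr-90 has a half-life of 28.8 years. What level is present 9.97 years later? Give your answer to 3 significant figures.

Number of half-lives: n = 9.97/28.8 ≈ 0.34618.
Remaining = 417 × (1/2)^0.34618 = 417 × 0.78666 ≈ 328.04 cpm.

328 cpm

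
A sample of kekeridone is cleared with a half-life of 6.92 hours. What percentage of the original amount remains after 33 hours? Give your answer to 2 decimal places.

n = 33/6.92 ≈ 4.7688 half-lives.
Fraction remaining = (1/2)^4.7688 ≈ 0.036682, i.e. 3.6682%.

3.67%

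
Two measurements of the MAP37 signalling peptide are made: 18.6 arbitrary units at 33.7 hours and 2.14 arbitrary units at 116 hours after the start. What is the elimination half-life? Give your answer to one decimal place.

Over Δt = 116 − 33.7 = 82.3 hours, the level fell by a factor of 18.6/2.14 ≈ 8.6916.
n = log₂(8.6916) ≈ 3.1196 half-lives, so t½ = 82.3/3.1196 ≈ 26.381 hours.

26.4 hours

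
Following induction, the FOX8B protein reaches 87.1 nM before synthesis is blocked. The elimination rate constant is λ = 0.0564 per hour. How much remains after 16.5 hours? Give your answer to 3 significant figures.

34.3 nM

t½ = ln 2 / λ = 0.69315 / 0.0564 ≈ 12.29 hours.
Number of half-lives: n = 16.5/12.29 ≈ 1.3426.
Remaining = 87.1 × (1/2)^1.3426 = 87.1 × 0.39432 ≈ 34.345 nM.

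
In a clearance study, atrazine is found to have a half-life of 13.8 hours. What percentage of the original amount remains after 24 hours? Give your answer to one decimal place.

n = 24/13.8 ≈ 1.7391 half-lives.
Fraction remaining = (1/2)^1.7391 ≈ 0.29955, i.e. 29.955%.

30.0%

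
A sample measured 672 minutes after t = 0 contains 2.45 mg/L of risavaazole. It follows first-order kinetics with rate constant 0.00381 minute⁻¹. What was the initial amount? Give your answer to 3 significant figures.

31.7 mg/L

t½ = ln 2 / k = 0.69315 / 0.00381 ≈ 181.93 minutes.
Number of half-lives elapsed: n = 672/181.93 ≈ 3.6938.
A₀ = A × 2^n = 2.45 × 2^3.6938 = 2.45 × 12.94 ≈ 31.703 mg/L.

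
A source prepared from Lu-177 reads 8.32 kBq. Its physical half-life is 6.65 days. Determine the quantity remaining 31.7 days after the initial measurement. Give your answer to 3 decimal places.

0.306 kBq

Number of half-lives: n = 31.7/6.65 ≈ 4.7669.
Remaining = 8.32 × (1/2)^4.7669 = 8.32 × 0.036729 ≈ 0.30559 kBq.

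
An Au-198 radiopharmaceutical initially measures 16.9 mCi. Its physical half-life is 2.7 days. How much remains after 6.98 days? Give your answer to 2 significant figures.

Number of half-lives: n = 6.98/2.7 ≈ 2.5852.
Remaining = 16.9 × (1/2)^2.5852 = 16.9 × 0.16664 ≈ 2.8162 mCi.

2.8 mCi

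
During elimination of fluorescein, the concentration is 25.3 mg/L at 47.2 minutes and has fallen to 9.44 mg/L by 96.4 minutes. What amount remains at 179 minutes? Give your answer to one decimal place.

1.8 mg/L

Over Δt = 96.4 − 47.2 = 49.2 minutes, the level fell by a factor of 25.3/9.44 ≈ 2.6801.
n = log₂(2.6801) ≈ 1.4223 half-lives, so t½ = 49.2/1.4223 ≈ 34.592 minutes.
From t = 96.4 to t = 179: 9.44 × (1/2)^((179−96.4)/34.592) ≈ 1.8037 mg/L.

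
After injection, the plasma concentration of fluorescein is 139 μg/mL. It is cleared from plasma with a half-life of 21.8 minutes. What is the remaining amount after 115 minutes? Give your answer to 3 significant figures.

Number of half-lives: n = 115/21.8 ≈ 5.2752.
Remaining = 139 × (1/2)^5.2752 = 139 × 0.025822 ≈ 3.5893 μg/mL.

3.59 μg/mL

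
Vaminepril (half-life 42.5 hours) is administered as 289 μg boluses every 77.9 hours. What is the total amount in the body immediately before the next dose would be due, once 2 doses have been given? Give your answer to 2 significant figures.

The 2 doses were given 155.8, 77.9 hours ago.
Total = 289·(1/2)^(155.8/42.5) + 289·(1/2)^(77.9/42.5)
      = 22.77 + 81.12 ≈ 103.89 μg.

100 μg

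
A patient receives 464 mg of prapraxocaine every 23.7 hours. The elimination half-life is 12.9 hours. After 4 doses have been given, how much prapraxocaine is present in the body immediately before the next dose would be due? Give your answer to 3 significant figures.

The 4 doses were given 94.8, 71.1, 47.4, 23.7 hours ago.
Total = 464·(1/2)^(94.8/12.9) + 464·(1/2)^(71.1/12.9) + 464·(1/2)^(47.4/12.9) + 464·(1/2)^(23.7/12.9)
      = 2.8464 + 10.171 + 36.342 + 129.86 ≈ 179.22 mg.

179 mg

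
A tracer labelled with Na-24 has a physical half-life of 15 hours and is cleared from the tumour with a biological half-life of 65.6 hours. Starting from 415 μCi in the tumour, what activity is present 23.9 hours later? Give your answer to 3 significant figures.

1/t_eff = 1/t_phys + 1/t_biol = 1/15 + 1/65.6 = 0.081911 per hour.
t_eff = 15 × 65.6 / (15 + 65.6) ≈ 12.208 hours.
Remaining = 415 × (1/2)^(23.9/12.208) = 415 × (1/2)^1.9577 ≈ 106.84 μCi.

107 μCi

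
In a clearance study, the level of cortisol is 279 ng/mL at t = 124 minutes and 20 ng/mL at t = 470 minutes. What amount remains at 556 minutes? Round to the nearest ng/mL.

Over Δt = 470 − 124 = 346 minutes, the level fell by a factor of 279/20 ≈ 13.95.
n = log₂(13.95) ≈ 3.8022 half-lives, so t½ = 346/3.8022 ≈ 91 minutes.
From t = 470 to t = 556: 20 × (1/2)^((556−470)/91) ≈ 10.388 ng/mL.

10 ng/mL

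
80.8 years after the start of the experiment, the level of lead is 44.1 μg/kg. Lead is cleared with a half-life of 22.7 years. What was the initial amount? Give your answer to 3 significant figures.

Number of half-lives elapsed: n = 80.8/22.7 ≈ 3.5595.
A₀ = A × 2^n = 44.1 × 2^3.5595 = 44.1 × 11.79 ≈ 519.93 μg/kg.

520 μg/kg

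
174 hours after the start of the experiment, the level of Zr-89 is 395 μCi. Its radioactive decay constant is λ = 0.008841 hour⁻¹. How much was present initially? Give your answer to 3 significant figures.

1840 μCi

t½ = ln 2 / λ = 0.69315 / 0.008841 ≈ 78.401 hours.
Number of half-lives elapsed: n = 174/78.401 ≈ 2.2193.
A₀ = A × 2^n = 395 × 2^2.2193 = 395 × 4.6568 ≈ 1839.4 μCi.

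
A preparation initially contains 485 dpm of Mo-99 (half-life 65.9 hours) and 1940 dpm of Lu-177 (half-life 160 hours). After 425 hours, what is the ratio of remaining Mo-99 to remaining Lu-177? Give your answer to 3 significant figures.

0.0180

Mo-99: 485 × (1/2)^(425/65.9) = 485 × (1/2)^6.4492 ≈ 5.5507 dpm.
Lu-177: 1940 × (1/2)^(425/160) = 1940 × (1/2)^2.6562 ≈ 307.74 dpm.
Ratio ≈ 5.5507 / 307.74 ≈ 0.018037.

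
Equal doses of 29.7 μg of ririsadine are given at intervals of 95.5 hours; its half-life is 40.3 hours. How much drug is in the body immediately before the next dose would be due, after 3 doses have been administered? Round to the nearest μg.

The 3 doses were given 286.5, 191, 95.5 hours ago.
Total = 29.7·(1/2)^(286.5/40.3) + 29.7·(1/2)^(191/40.3) + 29.7·(1/2)^(95.5/40.3)
      = 0.21512 + 1.1118 + 5.7464 ≈ 7.0734 μg.

7 μg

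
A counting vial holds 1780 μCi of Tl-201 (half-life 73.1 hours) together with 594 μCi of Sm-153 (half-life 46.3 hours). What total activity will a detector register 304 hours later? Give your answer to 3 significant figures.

Tl-201: 1780 × (1/2)^(304/73.1) = 1780 × (1/2)^4.1587 ≈ 99.662 μCi.
Sm-153: 594 × (1/2)^(304/46.3) = 594 × (1/2)^6.5659 ≈ 6.2699 μCi.
Total = 99.662 + 6.2699 ≈ 105.93 μCi.

106 μCi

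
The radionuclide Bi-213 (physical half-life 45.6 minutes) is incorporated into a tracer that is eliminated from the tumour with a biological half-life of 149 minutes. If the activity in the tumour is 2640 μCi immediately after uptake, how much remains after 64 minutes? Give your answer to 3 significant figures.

1/t_eff = 1/t_phys + 1/t_biol = 1/45.6 + 1/149 = 0.028641 per minute.
t_eff = 45.6 × 149 / (45.6 + 149) ≈ 34.915 minutes.
Remaining = 2640 × (1/2)^(64/34.915) = 2640 × (1/2)^1.833 ≈ 740.98 μCi.

741 μCi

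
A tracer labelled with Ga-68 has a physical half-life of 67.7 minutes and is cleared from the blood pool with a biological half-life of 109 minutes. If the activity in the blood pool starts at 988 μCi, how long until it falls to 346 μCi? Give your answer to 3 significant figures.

63.2 minutes

1/t_eff = 1/t_phys + 1/t_biol = 1/67.7 + 1/109 = 0.023945 per minute.
t_eff = 67.7 × 109 / (67.7 + 109) ≈ 41.762 minutes.
n = log₂(988/346) ≈ 1.5137; t = 1.5137 × 41.762 ≈ 63.216 minutes.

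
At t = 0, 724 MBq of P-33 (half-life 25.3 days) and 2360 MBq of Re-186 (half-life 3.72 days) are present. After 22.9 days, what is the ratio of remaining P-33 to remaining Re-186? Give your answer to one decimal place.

11.7

P-33: 724 × (1/2)^(22.9/25.3) = 724 × (1/2)^0.90514 ≈ 386.6 MBq.
Re-186: 2360 × (1/2)^(22.9/3.72) = 2360 × (1/2)^6.1559 ≈ 33.098 MBq.
Ratio ≈ 386.6 / 33.098 ≈ 11.681.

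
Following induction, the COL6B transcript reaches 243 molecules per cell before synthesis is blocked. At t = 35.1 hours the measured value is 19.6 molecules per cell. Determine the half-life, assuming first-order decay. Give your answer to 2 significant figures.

9.7 hours

A/A₀ = 19.6/243 ≈ 0.080658.
n = log₂(12.398) ≈ 3.632 half-lives elapsed in 35.1 hours.
t½ = 35.1/3.632 ≈ 9.664 hours.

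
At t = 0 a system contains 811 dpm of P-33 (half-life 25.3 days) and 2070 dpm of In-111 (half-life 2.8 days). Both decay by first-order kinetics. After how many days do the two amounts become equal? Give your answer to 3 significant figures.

Set 811·(1/2)^(t/25.3) = 2070·(1/2)^(t/2.8).
Taking log₂: log₂(811/2070) = t·(1/25.3 − 1/2.8).
log₂(0.39179) = -1.3519; 1/25.3 − 1/2.8 = -0.31762.
t = -1.3519 / -0.31762 ≈ 4.2562 days.

4.26 days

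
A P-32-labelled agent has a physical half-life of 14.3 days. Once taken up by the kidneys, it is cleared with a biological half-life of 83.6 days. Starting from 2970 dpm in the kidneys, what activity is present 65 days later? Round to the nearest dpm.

1/t_eff = 1/t_phys + 1/t_biol = 1/14.3 + 1/83.6 = 0.081892 per day.
t_eff = 14.3 × 83.6 / (14.3 + 83.6) ≈ 12.211 days.
Remaining = 2970 × (1/2)^(65/12.211) = 2970 × (1/2)^5.323 ≈ 74.197 dpm.

74 dpm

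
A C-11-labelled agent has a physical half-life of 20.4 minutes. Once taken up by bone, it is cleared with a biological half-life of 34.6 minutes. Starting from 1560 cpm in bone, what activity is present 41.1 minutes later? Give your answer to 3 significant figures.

1/t_eff = 1/t_phys + 1/t_biol = 1/20.4 + 1/34.6 = 0.077921 per minute.
t_eff = 20.4 × 34.6 / (20.4 + 34.6) ≈ 12.833 minutes.
Remaining = 1560 × (1/2)^(41.1/12.833) = 1560 × (1/2)^3.2026 ≈ 169.46 cpm.

169 cpm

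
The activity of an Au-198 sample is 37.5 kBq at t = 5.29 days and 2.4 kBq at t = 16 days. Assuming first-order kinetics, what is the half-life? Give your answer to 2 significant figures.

2.7 days

Over Δt = 16 − 5.29 = 10.71 days, the level fell by a factor of 37.5/2.4 ≈ 15.625.
n = log₂(15.625) ≈ 3.9658 half-lives, so t½ = 10.71/3.9658 ≈ 2.7006 days.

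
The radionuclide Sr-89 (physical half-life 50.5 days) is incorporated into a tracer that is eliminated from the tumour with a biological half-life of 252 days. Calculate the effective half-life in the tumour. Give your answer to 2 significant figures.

42 days

1/t_eff = 1/t_phys + 1/t_biol = 1/50.5 + 1/252 = 0.02377 per day.
t_eff = 50.5 × 252 / (50.5 + 252) ≈ 42.069 days.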